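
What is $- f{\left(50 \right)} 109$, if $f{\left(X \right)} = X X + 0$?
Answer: $-272500$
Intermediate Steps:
$f{\left(X \right)} = X^{2}$ ($f{\left(X \right)} = X^{2} + 0 = X^{2}$)
$- f{\left(50 \right)} 109 = - 50^{2} \cdot 109 = - 2500 \cdot 109 = \left(-1\right) 272500 = -272500$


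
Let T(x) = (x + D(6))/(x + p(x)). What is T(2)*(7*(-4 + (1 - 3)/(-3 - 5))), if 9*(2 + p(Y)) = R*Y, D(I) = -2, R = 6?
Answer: 0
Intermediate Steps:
p(Y) = -2 + 2*Y/3 (p(Y) = -2 + (6*Y)/9 = -2 + 2*Y/3)
T(x) = (-2 + x)/(-2 + 5*x/3) (T(x) = (x - 2)/(x + (-2 + 2*x/3)) = (-2 + x)/(-2 + 5*x/3))
T(2)*(7*(-4 + (1 - 3)/(-3 - 5))) = (3*(-2 + 2)/(-6 + 5*2))*(7*(-4 + (1 - 3)/(-3 - 5))) = (3*0/(-6 + 10))*(7*(-4 - 2/(-8))) = (3*0/4)*(7*(-4 - 2*(-1/8))) = (3*(1/4)*0)*(7*(-4 + 1/4)) = 0*(7*(-15/4)) = 0*(-105/4) = 0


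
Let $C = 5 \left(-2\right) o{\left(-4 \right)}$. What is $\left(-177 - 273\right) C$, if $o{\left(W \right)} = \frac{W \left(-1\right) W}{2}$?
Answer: $-36000$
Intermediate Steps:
$o{\left(W \right)} = - \frac{W^{2}}{2}$ ($o{\left(W \right)} = - W W \frac{1}{2} = - W^{2} \cdot \frac{1}{2} = - \frac{W^{2}}{2}$)
$C = 80$ ($C = 5 \left(-2\right) \left(- \frac{\left(-4\right)^{2}}{2}\right) = - 10 \left(\left(- \frac{1}{2}\right) 16\right) = \left(-10\right) \left(-8\right) = 80$)
$\left(-177 - 273\right) C = \left(-177 - 273\right) 80 = \left(-450\right) 80 = -36000$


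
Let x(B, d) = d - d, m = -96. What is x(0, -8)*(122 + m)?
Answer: 0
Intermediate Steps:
x(B, d) = 0
x(0, -8)*(122 + m) = 0*(122 - 96) = 0*26 = 0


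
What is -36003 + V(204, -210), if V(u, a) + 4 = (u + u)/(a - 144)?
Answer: -2124481/59 ≈ -36008.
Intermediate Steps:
V(u, a) = -4 + 2*u/(-144 + a) (V(u, a) = -4 + (u + u)/(a - 144) = -4 + (2*u)/(-144 + a) = -4 + 2*u/(-144 + a))
-36003 + V(204, -210) = -36003 + 2*(288 + 204 - 2*(-210))/(-144 - 210) = -36003 + 2*(288 + 204 + 420)/(-354) = -36003 + 2*(-1/354)*912 = -36003 - 304/59 = -2124481/59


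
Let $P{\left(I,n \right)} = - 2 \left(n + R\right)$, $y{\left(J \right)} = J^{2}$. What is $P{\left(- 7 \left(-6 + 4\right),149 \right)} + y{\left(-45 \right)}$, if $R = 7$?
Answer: $1713$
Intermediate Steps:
$P{\left(I,n \right)} = -14 - 2 n$ ($P{\left(I,n \right)} = - 2 \left(n + 7\right) = - 2 \left(7 + n\right) = -14 - 2 n$)
$P{\left(- 7 \left(-6 + 4\right),149 \right)} + y{\left(-45 \right)} = \left(-14 - 298\right) + \left(-45\right)^{2} = \left(-14 - 298\right) + 2025 = -312 + 2025 = 1713$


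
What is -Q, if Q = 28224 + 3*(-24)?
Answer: -28152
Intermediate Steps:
Q = 28152 (Q = 28224 - 72 = 28152)
-Q = -1*28152 = -28152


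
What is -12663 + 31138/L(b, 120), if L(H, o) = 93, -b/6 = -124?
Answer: -1146521/93 ≈ -12328.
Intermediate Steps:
b = 744 (b = -6*(-124) = 744)
-12663 + 31138/L(b, 120) = -12663 + 31138/93 = -1146521/93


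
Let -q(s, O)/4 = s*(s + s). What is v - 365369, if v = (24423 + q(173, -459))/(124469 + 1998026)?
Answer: -775494090664/2122495 ≈ -3.6537e+5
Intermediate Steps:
q(s, O) = -8*s² (q(s, O) = -4*s*(s + s) = -4*s*2*s = -8*s²)
v = -215009/2122495 (v = (24423 - 8*173²)/(124469 + 1998026) = (24423 - 8*29929)/2122495 = (24423 - 239432)*(1/2122495) = -215009*1/2122495 = -215009/2122495 ≈ -0.10130)
v - 365369 = -215009/2122495 - 365369 = -775494090664/2122495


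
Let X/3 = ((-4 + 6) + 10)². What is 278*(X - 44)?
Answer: 107864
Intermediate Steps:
X = 432 (X = 3*((-4 + 6) + 10)² = 3*(2 + 10)² = 3*12² = 3*144 = 432)
278*(X - 44) = 278*(432 - 44) = 278*388 = 107864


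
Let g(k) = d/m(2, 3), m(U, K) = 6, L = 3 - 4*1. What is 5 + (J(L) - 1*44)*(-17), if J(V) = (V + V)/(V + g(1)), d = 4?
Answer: 651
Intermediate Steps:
L = -1 (L = 3 - 4 = -1)
g(k) = ⅔ (g(k) = 4/6 = 4*(⅙) = ⅔)
J(V) = 2*V/(⅔ + V) (J(V) = (V + V)/(V + ⅔) = (2*V)/(⅔ + V) = 2*V/(⅔ + V))
5 + (J(L) - 1*44)*(-17) = 5 + (6*(-1)/(2 + 3*(-1)) - 1*44)*(-17) = 5 + (6*(-1)/(2 - 3) - 44)*(-17) = 5 + (6*(-1)/(-1) - 44)*(-17) = 5 + (6*(-1)*(-1) - 44)*(-17) = 5 + (6 - 44)*(-17) = 5 - 38*(-17) = 5 + 646 = 651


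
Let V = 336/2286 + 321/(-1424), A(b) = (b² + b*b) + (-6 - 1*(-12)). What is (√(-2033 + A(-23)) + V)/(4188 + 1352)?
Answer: -42557/3005693760 + I*√969/5540 ≈ -1.4159e-5 + 0.0056189*I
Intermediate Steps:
A(b) = 6 + 2*b² (A(b) = (b² + b²) + (-6 + 12) = 2*b² + 6 = 6 + 2*b²)
V = -42557/542544 (V = 336*(1/2286) + 321*(-1/1424) = 56/381 - 321/1424 = -42557/542544 ≈ -0.078440)
(√(-2033 + A(-23)) + V)/(4188 + 1352) = (√(-2033 + (6 + 2*(-23)²)) - 42557/542544)/(4188 + 1352) = (√(-2033 + (6 + 2*529)) - 42557/542544)/5540 = (√(-2033 + (6 + 1058)) - 42557/542544)*(1/5540) = (√(-2033 + 1064) - 42557/542544)*(1/5540) = (√(-969) - 42557/542544)*(1/5540) = (I*√969 - 42557/542544)*(1/5540) = (-42557/542544 + I*√969)*(1/5540) = -42557/3005693760 + I*√969/5540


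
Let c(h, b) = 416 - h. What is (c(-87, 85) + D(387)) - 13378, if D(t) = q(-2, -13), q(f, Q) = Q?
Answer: -12888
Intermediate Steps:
D(t) = -13
(c(-87, 85) + D(387)) - 13378 = ((416 - 1*(-87)) - 13) - 13378 = ((416 + 87) - 13) - 13378 = (503 - 13) - 13378 = 490 - 13378 = -12888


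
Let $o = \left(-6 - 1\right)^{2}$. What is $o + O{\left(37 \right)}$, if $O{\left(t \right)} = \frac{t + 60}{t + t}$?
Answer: $\frac{3723}{74} \approx 50.311$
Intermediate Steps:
$O{\left(t \right)} = \frac{60 + t}{2 t}$
$o = 49$ ($o = \left(-7\right)^{2} = 49$)
$o + O{\left(37 \right)} = 49 + \frac{60 + 37}{2 \cdot 37} = 49 + \frac{1}{2} \cdot \frac{1}{37} \cdot 97 = 49 + \frac{97}{74} = \frac{3723}{74}$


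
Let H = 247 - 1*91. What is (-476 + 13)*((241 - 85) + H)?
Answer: -144456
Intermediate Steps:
H = 156 (H = 247 - 91 = 156)
(-476 + 13)*((241 - 85) + H) = (-476 + 13)*((241 - 85) + 156) = -463*(156 + 156) = -463*312 = -144456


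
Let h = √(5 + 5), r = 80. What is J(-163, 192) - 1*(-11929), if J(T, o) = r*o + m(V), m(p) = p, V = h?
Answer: 27289 + √10 ≈ 27292.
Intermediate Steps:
h = √10 ≈ 3.1623
V = √10 ≈ 3.1623
J(T, o) = √10 + 80*o (J(T, o) = 80*o + √10 = √10 + 80*o)
J(-163, 192) - 1*(-11929) = (√10 + 80*192) - 1*(-11929) = (√10 + 15360) + 11929 = (15360 + √10) + 11929 = 27289 + √10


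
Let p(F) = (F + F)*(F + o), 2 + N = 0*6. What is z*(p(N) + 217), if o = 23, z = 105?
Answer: 13965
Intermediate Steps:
N = -2 (N = -2 + 0*6 = -2 + 0 = -2)
p(F) = 2*F*(23 + F) (p(F) = (F + F)*(F + 23) = (2*F)*(23 + F) = 2*F*(23 + F))
z*(p(N) + 217) = 105*(2*(-2)*(23 - 2) + 217) = 105*(2*(-2)*21 + 217) = 105*(-84 + 217) = 105*133 = 13965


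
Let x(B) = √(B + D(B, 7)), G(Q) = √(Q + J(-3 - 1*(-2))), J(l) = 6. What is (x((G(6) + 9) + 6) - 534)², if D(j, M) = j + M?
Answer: (534 - √(37 + 4*√3))² ≈ 2.7812e+5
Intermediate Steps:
G(Q) = √(6 + Q) (G(Q) = √(Q + 6) = √(6 + Q))
D(j, M) = M + j
x(B) = √(7 + 2*B) (x(B) = √(B + (7 + B)) = √(7 + 2*B))
(x((G(6) + 9) + 6) - 534)² = (√(7 + 2*((√(6 + 6) + 9) + 6)) - 534)² = (√(7 + 2*((√12 + 9) + 6)) - 534)² = (√(7 + 2*((2*√3 + 9) + 6)) - 534)² = (√(7 + 2*((9 + 2*√3) + 6)) - 534)² = (√(7 + 2*(15 + 2*√3)) - 534)² = (√(7 + (30 + 4*√3)) - 534)² = (√(37 + 4*√3) - 534)² = (-534 + √(37 + 4*√3))²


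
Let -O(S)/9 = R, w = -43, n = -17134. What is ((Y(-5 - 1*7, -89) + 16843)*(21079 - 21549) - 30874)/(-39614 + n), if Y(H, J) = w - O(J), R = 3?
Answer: 1984891/14187 ≈ 139.91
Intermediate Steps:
O(S) = -27 (O(S) = -9*3 = -27)
Y(H, J) = -16 (Y(H, J) = -43 - 1*(-27) = -43 + 27 = -16)
((Y(-5 - 1*7, -89) + 16843)*(21079 - 21549) - 30874)/(-39614 + n) = ((-16 + 16843)*(21079 - 21549) - 30874)/(-39614 - 17134) = (16827*(-470) - 30874)/(-56748) = (-7908690 - 30874)*(-1/56748) = -7939564*(-1/56748) = 1984891/14187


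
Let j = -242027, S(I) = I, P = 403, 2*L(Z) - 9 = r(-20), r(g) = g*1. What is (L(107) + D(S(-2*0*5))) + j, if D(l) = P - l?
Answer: -483259/2 ≈ -2.4163e+5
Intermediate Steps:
r(g) = g
L(Z) = -11/2 (L(Z) = 9/2 + (½)*(-20) = 9/2 - 10 = -11/2)
D(l) = 403 - l
(L(107) + D(S(-2*0*5))) + j = (-11/2 + (403 - (-2*0)*5)) - 242027 = (-11/2 + (403 - 0*5)) - 242027 = (-11/2 + (403 - 1*0)) - 242027 = (-11/2 + (403 + 0)) - 242027 = (-11/2 + 403) - 242027 = 795/2 - 242027 = -483259/2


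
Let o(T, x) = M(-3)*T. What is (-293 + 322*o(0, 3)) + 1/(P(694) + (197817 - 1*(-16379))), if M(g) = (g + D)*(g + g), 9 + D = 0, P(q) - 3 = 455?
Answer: -62893621/214654 ≈ -293.00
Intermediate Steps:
P(q) = 458 (P(q) = 3 + 455 = 458)
D = -9 (D = -9 + 0 = -9)
M(g) = 2*g*(-9 + g) (M(g) = (g - 9)*(g + g) = (-9 + g)*(2*g) = 2*g*(-9 + g))
o(T, x) = 72*T (o(T, x) = (2*(-3)*(-9 - 3))*T = (2*(-3)*(-12))*T = 72*T)
(-293 + 322*o(0, 3)) + 1/(P(694) + (197817 - 1*(-16379))) = (-293 + 322*(72*0)) + 1/(458 + (197817 - 1*(-16379))) = (-293 + 322*0) + 1/(458 + (197817 + 16379)) = (-293 + 0) + 1/(458 + 214196) = -293 + 1/214654 = -62893621/214654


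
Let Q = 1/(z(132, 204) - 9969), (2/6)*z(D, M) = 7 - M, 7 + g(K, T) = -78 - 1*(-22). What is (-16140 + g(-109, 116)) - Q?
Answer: -171103679/10560 ≈ -16203.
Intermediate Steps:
g(K, T) = -63 (g(K, T) = -7 + (-78 - 1*(-22)) = -7 + (-78 + 22) = -7 - 56 = -63)
z(D, M) = 21 - 3*M (z(D, M) = 3*(7 - M) = 21 - 3*M)
Q = -1/10560 (Q = 1/((21 - 3*204) - 9969) = 1/((21 - 612) - 9969) = 1/(-591 - 9969) = 1/(-10560) = -1/10560 ≈ -9.4697e-5)
(-16140 + g(-109, 116)) - Q = (-16140 - 63) - 1*(-1/10560) = -16203 + 1/10560 = -171103679/10560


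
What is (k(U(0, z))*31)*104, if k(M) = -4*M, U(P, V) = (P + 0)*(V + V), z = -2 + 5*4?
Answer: 0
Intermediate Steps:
z = 18 (z = -2 + 20 = 18)
U(P, V) = 2*P*V (U(P, V) = P*(2*V) = 2*P*V)
(k(U(0, z))*31)*104 = (-8*0*18*31)*104 = (-4*0*31)*104 = (0*31)*104 = 0*104 = 0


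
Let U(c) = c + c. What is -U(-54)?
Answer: 108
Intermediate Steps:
U(c) = 2*c
-U(-54) = -2*(-54) = -1*(-108) = 108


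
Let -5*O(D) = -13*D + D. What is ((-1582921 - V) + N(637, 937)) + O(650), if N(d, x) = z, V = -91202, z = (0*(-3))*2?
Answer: -1490159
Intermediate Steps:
z = 0 (z = 0*2 = 0)
N(d, x) = 0
O(D) = 12*D/5 (O(D) = -(-13*D + D)/5 = -(-12)*D/5 = 12*D/5)
((-1582921 - V) + N(637, 937)) + O(650) = ((-1582921 - 1*(-91202)) + 0) + (12/5)*650 = ((-1582921 + 91202) + 0) + 1560 = (-1491719 + 0) + 1560 = -1491719 + 1560 = -1490159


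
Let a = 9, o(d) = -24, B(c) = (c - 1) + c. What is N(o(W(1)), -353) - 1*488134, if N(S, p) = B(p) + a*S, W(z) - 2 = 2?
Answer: -489057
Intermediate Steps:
B(c) = -1 + 2*c (B(c) = (-1 + c) + c = -1 + 2*c)
W(z) = 4 (W(z) = 2 + 2 = 4)
N(S, p) = -1 + 2*p + 9*S (N(S, p) = (-1 + 2*p) + 9*S = -1 + 2*p + 9*S)
N(o(W(1)), -353) - 1*488134 = (-1 + 2*(-353) + 9*(-24)) - 1*488134 = (-1 - 706 - 216) - 488134 = -923 - 488134 = -489057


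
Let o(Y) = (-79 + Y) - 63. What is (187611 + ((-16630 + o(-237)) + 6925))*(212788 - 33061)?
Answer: 31906395129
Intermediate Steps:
o(Y) = -142 + Y
(187611 + ((-16630 + o(-237)) + 6925))*(212788 - 33061) = (187611 + ((-16630 + (-142 - 237)) + 6925))*(212788 - 33061) = (187611 + ((-16630 - 379) + 6925))*179727 = (187611 + (-17009 + 6925))*179727 = (187611 - 10084)*179727 = 177527*179727 = 31906395129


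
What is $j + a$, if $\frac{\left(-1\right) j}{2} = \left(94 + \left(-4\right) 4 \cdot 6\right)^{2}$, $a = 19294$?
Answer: $19286$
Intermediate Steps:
$j = -8$ ($j = - 2 \left(94 + \left(-4\right) 4 \cdot 6\right)^{2} = - 2 \left(94 - 96\right)^{2} = - 2 \left(-2\right)^{2} = \left(-2\right) 4 = -8$)
$j + a = -8 + 19294 = 19286$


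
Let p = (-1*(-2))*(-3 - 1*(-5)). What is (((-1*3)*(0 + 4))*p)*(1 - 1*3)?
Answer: 96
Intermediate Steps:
p = 4 (p = 2*(-3 + 5) = 2*2 = 4)
(((-1*3)*(0 + 4))*p)*(1 - 1*3) = (((-1*3)*(0 + 4))*4)*(1 - 1*3) = (-3*4*4)*(1 - 3) = -12*4*(-2) = -48*(-2) = 96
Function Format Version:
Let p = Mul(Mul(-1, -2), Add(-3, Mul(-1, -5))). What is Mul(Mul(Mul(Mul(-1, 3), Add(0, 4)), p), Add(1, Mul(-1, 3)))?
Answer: 96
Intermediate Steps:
p = 4 (p = Mul(2, Add(-3, 5)) = Mul(2, 2) = 4)
Mul(Mul(Mul(Mul(-1, 3), Add(0, 4)), p), Add(1, Mul(-1, 3))) = Mul(Mul(Mul(Mul(-1, 3), Add(0, 4)), 4), Add(1, Mul(-1, 3))) = Mul(Mul(Mul(-3, 4), 4), Add(1, -3)) = Mul(Mul(-12, 4), -2) = Mul(-48, -2) = 96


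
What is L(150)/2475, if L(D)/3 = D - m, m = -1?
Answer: 151/825 ≈ 0.18303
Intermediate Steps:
L(D) = 3 + 3*D (L(D) = 3*(D - 1*(-1)) = 3*(D + 1) = 3*(1 + D) = 3 + 3*D)
L(150)/2475 = (3 + 3*150)/2475 = (3 + 450)*(1/2475) = 453*(1/2475) = 151/825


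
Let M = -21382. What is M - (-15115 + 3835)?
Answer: -10102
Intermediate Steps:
M - (-15115 + 3835) = -21382 - (-15115 + 3835) = -21382 - 1*(-11280) = -21382 + 11280 = -10102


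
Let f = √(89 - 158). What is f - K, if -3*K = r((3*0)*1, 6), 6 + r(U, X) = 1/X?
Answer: -35/18 + I*√69 ≈ -1.9444 + 8.3066*I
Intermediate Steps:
r(U, X) = -6 + 1/X
f = I*√69 (f = √(-69) = I*√69 ≈ 8.3066*I)
K = 35/18 (K = -(-6 + 1/6)/3 = -(-6 + ⅙)/3 = -⅓*(-35/6) = 35/18 ≈ 1.9444)
f - K = I*√69 - 1*35/18 = I*√69 - 35/18 = -35/18 + I*√69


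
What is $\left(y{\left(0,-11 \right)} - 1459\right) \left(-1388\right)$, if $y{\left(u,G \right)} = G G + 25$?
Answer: $1822444$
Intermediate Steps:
$y{\left(u,G \right)} = 25 + G^{2}$ ($y{\left(u,G \right)} = G^{2} + 25 = 25 + G^{2}$)
$\left(y{\left(0,-11 \right)} - 1459\right) \left(-1388\right) = \left(\left(25 + \left(-11\right)^{2}\right) - 1459\right) \left(-1388\right) = \left(\left(25 + 121\right) - 1459\right) \left(-1388\right) = \left(146 - 1459\right) \left(-1388\right) = \left(-1313\right) \left(-1388\right) = 1822444$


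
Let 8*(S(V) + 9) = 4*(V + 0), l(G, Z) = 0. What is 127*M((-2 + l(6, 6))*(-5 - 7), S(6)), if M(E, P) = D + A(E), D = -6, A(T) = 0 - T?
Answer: -3810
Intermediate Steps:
A(T) = -T
S(V) = -9 + V/2 (S(V) = -9 + (4*(V + 0))/8 = -9 + (4*V)/8 = -9 + V/2)
M(E, P) = -6 - E
127*M((-2 + l(6, 6))*(-5 - 7), S(6)) = 127*(-6 - (-2 + 0)*(-5 - 7)) = 127*(-6 - (-2)*(-12)) = 127*(-6 - 1*24) = 127*(-6 - 24) = 127*(-30) = -3810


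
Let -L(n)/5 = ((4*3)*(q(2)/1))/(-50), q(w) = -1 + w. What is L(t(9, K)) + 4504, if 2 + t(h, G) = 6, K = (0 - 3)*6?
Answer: 22526/5 ≈ 4505.2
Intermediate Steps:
K = -18 (K = -3*6 = -18)
t(h, G) = 4 (t(h, G) = -2 + 6 = 4)
L(n) = 6/5 (L(n) = -5*(4*3)*((-1 + 2)/1)/(-50) = -5*12*(1*1)*(-1)/50 = -5*12*1*(-1)/50 = -60*(-1)/50 = -5*(-6/25) = 6/5)
L(t(9, K)) + 4504 = 6/5 + 4504 = 22526/5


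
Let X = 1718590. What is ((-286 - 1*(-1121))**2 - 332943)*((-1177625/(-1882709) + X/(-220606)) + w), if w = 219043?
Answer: 16570034341404590420242/207668450827 ≈ 7.9791e+10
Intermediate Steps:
((-286 - 1*(-1121))**2 - 332943)*((-1177625/(-1882709) + X/(-220606)) + w) = ((-286 - 1*(-1121))**2 - 332943)*((-1177625/(-1882709) + 1718590/(-220606)) + 219043) = ((-286 + 1121)**2 - 332943)*((-1177625*(-1/1882709) + 1718590*(-1/220606)) + 219043) = (835**2 - 332943)*((1177625/1882709 - 859295/110303) + 219043) = (697225 - 332943)*(-1487906859780/207668450827 + 219043) = 364282*(45486832567638781/207668450827) = 16570034341404590420242/207668450827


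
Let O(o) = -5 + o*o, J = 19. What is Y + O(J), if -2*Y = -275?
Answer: 987/2 ≈ 493.50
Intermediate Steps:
Y = 275/2 (Y = -½*(-275) = 275/2 ≈ 137.50)
O(o) = -5 + o²
Y + O(J) = 275/2 + (-5 + 19²) = 275/2 + (-5 + 361) = 275/2 + 356 = 987/2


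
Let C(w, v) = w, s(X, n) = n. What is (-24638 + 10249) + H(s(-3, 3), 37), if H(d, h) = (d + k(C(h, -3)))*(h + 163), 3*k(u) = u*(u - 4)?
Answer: 67611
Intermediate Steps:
k(u) = u*(-4 + u)/3 (k(u) = (u*(u - 4))/3 = (u*(-4 + u))/3 = u*(-4 + u)/3)
H(d, h) = (163 + h)*(d + h*(-4 + h)/3) (H(d, h) = (d + h*(-4 + h)/3)*(h + 163) = (d + h*(-4 + h)/3)*(163 + h) = (163 + h)*(d + h*(-4 + h)/3))
(-24638 + 10249) + H(s(-3, 3), 37) = (-24638 + 10249) + (53*37² + 163*3 - 652/3*37 + (⅓)*37³ + 3*37) = -14389 + (53*1369 + 489 - 24124/3 + (⅓)*50653 + 111) = -14389 + (72557 + 489 - 24124/3 + 50653/3 + 111) = -14389 + 82000 = 67611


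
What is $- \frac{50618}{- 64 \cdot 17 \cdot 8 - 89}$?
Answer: $\frac{50618}{8793} \approx 5.7566$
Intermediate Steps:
$- \frac{50618}{- 64 \cdot 17 \cdot 8 - 89} = - \frac{50618}{\left(-64\right) 136 - 89} = - \frac{50618}{-8704 - 89} = - \frac{50618}{-8793} = \left(-50618\right) \left(- \frac{1}{8793}\right) = \frac{50618}{8793}$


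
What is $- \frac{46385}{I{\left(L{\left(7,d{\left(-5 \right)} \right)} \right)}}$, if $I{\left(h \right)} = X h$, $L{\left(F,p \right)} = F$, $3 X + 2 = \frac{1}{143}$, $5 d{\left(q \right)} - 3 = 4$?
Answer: $\frac{1326611}{133} \approx 9974.5$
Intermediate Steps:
$d{\left(q \right)} = \frac{7}{5}$ ($d{\left(q \right)} = \frac{3}{5} + \frac{1}{5} \cdot 4 = \frac{3}{5} + \frac{4}{5} = \frac{7}{5}$)
$X = - \frac{95}{143}$ ($X = - \frac{2}{3} + \frac{1}{3 \cdot 143} = - \frac{2}{3} + \frac{1}{3} \cdot \frac{1}{143} = - \frac{2}{3} + \frac{1}{429} = - \frac{95}{143} \approx -0.66434$)
$I{\left(h \right)} = - \frac{95 h}{143}$
$- \frac{46385}{I{\left(L{\left(7,d{\left(-5 \right)} \right)} \right)}} = - \frac{46385}{\left(- \frac{95}{143}\right) 7} = - \frac{46385}{- \frac{665}{143}} = \left(-46385\right) \left(- \frac{143}{665}\right) = \frac{1326611}{133}$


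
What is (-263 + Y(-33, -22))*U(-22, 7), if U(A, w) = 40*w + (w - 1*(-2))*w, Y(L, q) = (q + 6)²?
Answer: -2401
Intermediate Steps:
Y(L, q) = (6 + q)²
U(A, w) = 40*w + w*(2 + w) (U(A, w) = 40*w + (w + 2)*w = 40*w + (2 + w)*w = 40*w + w*(2 + w))
(-263 + Y(-33, -22))*U(-22, 7) = (-263 + (6 - 22)²)*(7*(42 + 7)) = (-263 + (-16)²)*(7*49) = (-263 + 256)*343 = -7*343 = -2401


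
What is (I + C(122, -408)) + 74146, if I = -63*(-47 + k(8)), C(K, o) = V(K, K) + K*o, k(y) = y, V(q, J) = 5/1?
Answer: 26832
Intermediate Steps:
V(q, J) = 5 (V(q, J) = 5*1 = 5)
C(K, o) = 5 + K*o
I = 2457 (I = -63*(-47 + 8) = -63*(-39) = 2457)
(I + C(122, -408)) + 74146 = (2457 + (5 + 122*(-408))) + 74146 = (2457 + (5 - 49776)) + 74146 = (2457 - 49771) + 74146 = -47314 + 74146 = 26832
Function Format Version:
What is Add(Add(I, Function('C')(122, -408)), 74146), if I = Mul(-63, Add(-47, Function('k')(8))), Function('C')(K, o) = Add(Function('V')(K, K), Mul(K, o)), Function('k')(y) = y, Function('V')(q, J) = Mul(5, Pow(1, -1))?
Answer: 26832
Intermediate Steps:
Function('V')(q, J) = 5 (Function('V')(q, J) = Mul(5, 1) = 5)
Function('C')(K, o) = Add(5, Mul(K, o))
I = 2457 (I = Mul(-63, Add(-47, 8)) = Mul(-63, -39) = 2457)
Add(Add(I, Function('C')(122, -408)), 74146) = Add(Add(2457, Add(5, Mul(122, -408))), 74146) = Add(Add(2457, Add(5, -49776)), 74146) = Add(Add(2457, -49771), 74146) = Add(-47314, 74146) = 26832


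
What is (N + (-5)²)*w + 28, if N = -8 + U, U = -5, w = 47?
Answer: 592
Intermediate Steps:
N = -13 (N = -8 - 5 = -13)
(N + (-5)²)*w + 28 = (-13 + (-5)²)*47 + 28 = (-13 + 25)*47 + 28 = 12*47 + 28 = 564 + 28 = 592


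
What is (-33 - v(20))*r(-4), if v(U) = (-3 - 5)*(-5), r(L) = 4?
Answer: -292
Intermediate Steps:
v(U) = 40 (v(U) = -8*(-5) = 40)
(-33 - v(20))*r(-4) = (-33 - 1*40)*4 = (-33 - 40)*4 = -73*4 = -292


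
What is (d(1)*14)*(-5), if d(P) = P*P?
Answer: -70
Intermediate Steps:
d(P) = P²
(d(1)*14)*(-5) = (1²*14)*(-5) = (1*14)*(-5) = 14*(-5) = -70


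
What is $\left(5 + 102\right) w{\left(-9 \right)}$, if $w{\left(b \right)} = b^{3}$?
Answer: $-78003$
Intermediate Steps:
$\left(5 + 102\right) w{\left(-9 \right)} = \left(5 + 102\right) \left(-9\right)^{3} = 107 \left(-729\right) = -78003$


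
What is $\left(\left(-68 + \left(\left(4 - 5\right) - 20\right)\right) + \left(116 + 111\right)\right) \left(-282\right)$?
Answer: $-38916$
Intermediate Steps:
$\left(\left(-68 + \left(\left(4 - 5\right) - 20\right)\right) + \left(116 + 111\right)\right) \left(-282\right) = \left(\left(-68 - 21\right) + 227\right) \left(-282\right) = \left(-89 + 227\right) \left(-282\right) = 138 \left(-282\right) = -38916$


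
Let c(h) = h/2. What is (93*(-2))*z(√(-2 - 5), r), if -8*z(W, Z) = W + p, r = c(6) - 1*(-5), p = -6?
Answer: -279/2 + 93*I*√7/4 ≈ -139.5 + 61.514*I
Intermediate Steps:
c(h) = h/2 (c(h) = h*(½) = h/2)
r = 8 (r = (½)*6 - 1*(-5) = 3 + 5 = 8)
z(W, Z) = ¾ - W/8 (z(W, Z) = -(W - 6)/8 = -(-6 + W)/8 = ¾ - W/8)
(93*(-2))*z(√(-2 - 5), r) = (93*(-2))*(¾ - √(-2 - 5)/8) = -186*(¾ - I*√7/8) = -279/2 + 93*I*√7/4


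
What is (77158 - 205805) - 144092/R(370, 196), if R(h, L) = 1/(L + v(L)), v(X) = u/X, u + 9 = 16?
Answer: -198630776/7 ≈ -2.8376e+7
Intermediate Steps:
u = 7 (u = -9 + 16 = 7)
v(X) = 7/X
R(h, L) = 1/(L + 7/L)
(77158 - 205805) - 144092/R(370, 196) = (77158 - 205805) - 144092/(196/(7 + 196²)) = -128647 - 144092/(196/(7 + 38416)) = -128647 - 144092/(196/38423) = -128647 - 144092/(196*(1/38423)) = -128647 - 144092/28/5489 = -128647 - 144092*5489/28 = -128647 - 197730247/7 = -198630776/7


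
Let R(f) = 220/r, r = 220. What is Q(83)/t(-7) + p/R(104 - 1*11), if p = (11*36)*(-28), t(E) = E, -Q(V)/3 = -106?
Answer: -77934/7 ≈ -11133.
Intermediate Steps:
Q(V) = 318 (Q(V) = -3*(-106) = 318)
R(f) = 1 (R(f) = 220/220 = 220*(1/220) = 1)
p = -11088 (p = 396*(-28) = -11088)
Q(83)/t(-7) + p/R(104 - 1*11) = 318/(-7) - 11088/1 = 318*(-⅐) - 11088*1 = -318/7 - 11088 = -77934/7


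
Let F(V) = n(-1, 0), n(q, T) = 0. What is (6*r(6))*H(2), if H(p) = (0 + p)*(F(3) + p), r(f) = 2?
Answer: 48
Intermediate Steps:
F(V) = 0
H(p) = p² (H(p) = (0 + p)*(0 + p) = p*p = p²)
(6*r(6))*H(2) = (6*2)*2² = 12*4 = 48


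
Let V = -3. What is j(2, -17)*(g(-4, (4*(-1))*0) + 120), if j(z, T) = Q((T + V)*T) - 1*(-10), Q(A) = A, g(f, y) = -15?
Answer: 36750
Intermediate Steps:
j(z, T) = 10 + T*(-3 + T) (j(z, T) = (T - 3)*T - 1*(-10) = (-3 + T)*T + 10 = T*(-3 + T) + 10 = 10 + T*(-3 + T))
j(2, -17)*(g(-4, (4*(-1))*0) + 120) = (10 - 17*(-3 - 17))*(-15 + 120) = (10 - 17*(-20))*105 = (10 + 340)*105 = 350*105 = 36750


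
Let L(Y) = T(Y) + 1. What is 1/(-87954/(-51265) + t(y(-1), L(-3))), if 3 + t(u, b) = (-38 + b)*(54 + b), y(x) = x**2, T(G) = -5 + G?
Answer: -51265/108491316 ≈ -0.00047253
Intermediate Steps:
L(Y) = -4 + Y (L(Y) = (-5 + Y) + 1 = -4 + Y)
t(u, b) = -3 + (-38 + b)*(54 + b)
1/(-87954/(-51265) + t(y(-1), L(-3))) = 1/(-87954/(-51265) + (-2055 + (-4 - 3)**2 + 16*(-4 - 3))) = 1/(-87954*(-1/51265) + (-2055 + (-7)**2 + 16*(-7))) = 1/(87954/51265 + (-2055 + 49 - 112)) = 1/(87954/51265 - 2118) = 1/(-108491316/51265) = -51265/108491316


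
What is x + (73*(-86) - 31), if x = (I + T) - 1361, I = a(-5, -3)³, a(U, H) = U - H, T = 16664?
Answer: 8986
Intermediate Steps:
I = -8 (I = (-5 - 1*(-3))³ = (-5 + 3)³ = (-2)³ = -8)
x = 15295 (x = (-8 + 16664) - 1361 = 16656 - 1361 = 15295)
x + (73*(-86) - 31) = 15295 + (73*(-86) - 31) = 15295 + (-6278 - 31) = 15295 - 6309 = 8986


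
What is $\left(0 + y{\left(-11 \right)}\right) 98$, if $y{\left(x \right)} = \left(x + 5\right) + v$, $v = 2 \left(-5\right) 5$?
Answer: $-5488$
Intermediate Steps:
$v = -50$ ($v = \left(-10\right) 5 = -50$)
$y{\left(x \right)} = -45 + x$ ($y{\left(x \right)} = \left(x + 5\right) - 50 = \left(5 + x\right) - 50 = -45 + x$)
$\left(0 + y{\left(-11 \right)}\right) 98 = \left(0 - 56\right) 98 = \left(-56\right) 98 = -5488$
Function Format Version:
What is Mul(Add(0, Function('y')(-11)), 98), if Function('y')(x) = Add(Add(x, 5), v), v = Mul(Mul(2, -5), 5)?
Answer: -5488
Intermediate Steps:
v = -50 (v = Mul(-10, 5) = -50)
Function('y')(x) = Add(-45, x) (Function('y')(x) = Add(Add(x, 5), -50) = Add(Add(5, x), -50) = Add(-45, x))
Mul(Add(0, Function('y')(-11)), 98) = Mul(Add(0, Add(-45, -11)), 98) = Mul(Add(0, -56), 98) = Mul(-56, 98) = -5488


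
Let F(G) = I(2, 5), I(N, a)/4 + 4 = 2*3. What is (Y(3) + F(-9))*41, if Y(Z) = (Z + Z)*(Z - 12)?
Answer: -1886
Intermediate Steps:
I(N, a) = 8 (I(N, a) = -16 + 4*(2*3) = -16 + 4*6 = -16 + 24 = 8)
Y(Z) = 2*Z*(-12 + Z) (Y(Z) = (2*Z)*(-12 + Z) = 2*Z*(-12 + Z))
F(G) = 8
(Y(3) + F(-9))*41 = (2*3*(-12 + 3) + 8)*41 = (2*3*(-9) + 8)*41 = (-54 + 8)*41 = -46*41 = -1886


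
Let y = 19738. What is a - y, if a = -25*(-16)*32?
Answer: -6938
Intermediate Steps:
a = 12800 (a = 400*32 = 12800)
a - y = 12800 - 1*19738 = 12800 - 19738 = -6938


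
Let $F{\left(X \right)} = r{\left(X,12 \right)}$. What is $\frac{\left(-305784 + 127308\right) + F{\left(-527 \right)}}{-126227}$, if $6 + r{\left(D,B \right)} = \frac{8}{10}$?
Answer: $\frac{892406}{631135} \approx 1.414$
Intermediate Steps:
$r{\left(D,B \right)} = - \frac{26}{5}$ ($r{\left(D,B \right)} = -6 + \frac{8}{10} = -6 + 8 \cdot \frac{1}{10} = -6 + \frac{4}{5} = - \frac{26}{5}$)
$F{\left(X \right)} = - \frac{26}{5}$
$\frac{\left(-305784 + 127308\right) + F{\left(-527 \right)}}{-126227} = \frac{\left(-305784 + 127308\right) - \frac{26}{5}}{-126227} = \left(-178476 - \frac{26}{5}\right) \left(- \frac{1}{126227}\right) = \left(- \frac{892406}{5}\right) \left(- \frac{1}{126227}\right) = \frac{892406}{631135}$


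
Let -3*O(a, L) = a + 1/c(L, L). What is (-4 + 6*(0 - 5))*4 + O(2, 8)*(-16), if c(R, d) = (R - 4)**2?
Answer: -125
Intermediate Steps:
c(R, d) = (-4 + R)**2
O(a, L) = -a/3 - 1/(3*(-4 + L)**2) (O(a, L) = -(a + 1/((-4 + L)**2))/3 = -(a + (-4 + L)**(-2))/3 = -a/3 - 1/(3*(-4 + L)**2))
(-4 + 6*(0 - 5))*4 + O(2, 8)*(-16) = (-4 + 6*(0 - 5))*4 + (-1/3*2 - 1/(3*(-4 + 8)**2))*(-16) = (-4 + 6*(-5))*4 + (-2/3 - 1/3/4**2)*(-16) = (-4 - 30)*4 + (-2/3 - 1/3*1/16)*(-16) = -34*4 + (-2/3 - 1/48)*(-16) = -136 - 11/16*(-16) = -136 + 11 = -125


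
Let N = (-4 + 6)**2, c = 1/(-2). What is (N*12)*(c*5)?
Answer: -120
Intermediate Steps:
c = -1/2 ≈ -0.50000
N = 4 (N = 2**2 = 4)
(N*12)*(c*5) = (4*12)*(-1/2*5) = 48*(-5/2) = -120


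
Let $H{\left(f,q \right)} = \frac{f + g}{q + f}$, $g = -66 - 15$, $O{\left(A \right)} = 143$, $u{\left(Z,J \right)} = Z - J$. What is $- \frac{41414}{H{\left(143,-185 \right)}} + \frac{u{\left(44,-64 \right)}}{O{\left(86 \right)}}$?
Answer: $\frac{124369590}{4433} \approx 28055.0$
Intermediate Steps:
$g = -81$
$H{\left(f,q \right)} = \frac{-81 + f}{f + q}$ ($H{\left(f,q \right)} = \frac{f - 81}{q + f} = \frac{-81 + f}{f + q}$)
$- \frac{41414}{H{\left(143,-185 \right)}} + \frac{u{\left(44,-64 \right)}}{O{\left(86 \right)}} = - \frac{41414}{\frac{1}{143 - 185} \left(-81 + 143\right)} + \frac{44 - -64}{143} = - \frac{41414}{\frac{1}{-42} \cdot 62} + \left(44 + 64\right) \frac{1}{143} = - \frac{41414}{\left(- \frac{1}{42}\right) 62} + 108 \cdot \frac{1}{143} = - \frac{41414}{- \frac{31}{21}} + \frac{108}{143} = \left(-41414\right) \left(- \frac{21}{31}\right) + \frac{108}{143} = \frac{869694}{31} + \frac{108}{143} = \frac{124369590}{4433}$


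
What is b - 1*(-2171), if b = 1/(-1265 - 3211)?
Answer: 9717395/4476 ≈ 2171.0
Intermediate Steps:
b = -1/4476 (b = 1/(-4476) = -1/4476 ≈ -0.00022341)
b - 1*(-2171) = -1/4476 - 1*(-2171) = -1/4476 + 2171 = 9717395/4476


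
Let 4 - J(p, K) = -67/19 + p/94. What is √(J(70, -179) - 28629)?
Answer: I*√22824759413/893 ≈ 169.18*I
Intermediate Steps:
J(p, K) = 143/19 - p/94 (J(p, K) = 4 - (-67/19 + p/94) = 4 + (67/19 - p/94) = 143/19 - p/94)
√(J(70, -179) - 28629) = √((143/19 - 1/94*70) - 28629) = √((143/19 - 35/47) - 28629) = √(6056/893 - 28629) = √(-25559641/893) = I*√22824759413/893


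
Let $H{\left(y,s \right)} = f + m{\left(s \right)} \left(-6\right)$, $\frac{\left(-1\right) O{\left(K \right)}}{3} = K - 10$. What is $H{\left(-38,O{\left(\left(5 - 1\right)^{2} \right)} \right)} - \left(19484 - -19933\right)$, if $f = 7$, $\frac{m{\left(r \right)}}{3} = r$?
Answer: $-39086$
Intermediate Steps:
$O{\left(K \right)} = 30 - 3 K$ ($O{\left(K \right)} = - 3 \left(K - 10\right) = - 3 \left(-10 + K\right) = 30 - 3 K$)
$m{\left(r \right)} = 3 r$
$H{\left(y,s \right)} = 7 - 18 s$ ($H{\left(y,s \right)} = 7 + 3 s \left(-6\right) = 7 - 18 s$)
$H{\left(-38,O{\left(\left(5 - 1\right)^{2} \right)} \right)} - \left(19484 - -19933\right) = \left(7 - 18 \left(30 - 3 \left(5 - 1\right)^{2}\right)\right) - \left(19484 - -19933\right) = \left(7 - 18 \left(30 - 3 \cdot 4^{2}\right)\right) - \left(19484 + 19933\right) = \left(7 - 18 \left(30 - 48\right)\right) - 39417 = \left(7 - -324\right) - 39417 = \left(7 + 324\right) - 39417 = 331 - 39417 = -39086$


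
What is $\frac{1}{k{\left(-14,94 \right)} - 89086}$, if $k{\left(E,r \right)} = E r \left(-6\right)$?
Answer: $- \frac{1}{81190} \approx -1.2317 \cdot 10^{-5}$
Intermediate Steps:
$k{\left(E,r \right)} = - 6 E r$
$\frac{1}{k{\left(-14,94 \right)} - 89086} = \frac{1}{\left(-6\right) \left(-14\right) 94 - 89086} = \frac{1}{7896 - 89086} = \frac{1}{-81190} = - \frac{1}{81190}$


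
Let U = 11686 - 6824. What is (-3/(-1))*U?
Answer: 14586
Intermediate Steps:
U = 4862
(-3/(-1))*U = -3/(-1)*4862 = -3*(-1)*4862 = 3*4862 = 14586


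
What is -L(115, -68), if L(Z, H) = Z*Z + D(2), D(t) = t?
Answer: -13227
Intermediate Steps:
L(Z, H) = 2 + Z² (L(Z, H) = Z*Z + 2 = Z² + 2 = 2 + Z²)
-L(115, -68) = -(2 + 115²) = -(2 + 13225) = -1*13227 = -13227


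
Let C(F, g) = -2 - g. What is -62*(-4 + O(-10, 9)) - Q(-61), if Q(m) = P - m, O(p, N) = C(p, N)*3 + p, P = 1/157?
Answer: 447920/157 ≈ 2853.0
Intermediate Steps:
P = 1/157 ≈ 0.0063694
O(p, N) = -6 + p - 3*N (O(p, N) = (-2 - N)*3 + p = (-6 - 3*N) + p = -6 + p - 3*N)
Q(m) = 1/157 - m
-62*(-4 + O(-10, 9)) - Q(-61) = -62*(-4 + (-6 - 10 - 3*9)) - (1/157 - 1*(-61)) = -62*(-4 + (-6 - 10 - 27)) - (1/157 + 61) = -62*(-4 - 43) - 1*9578/157 = -62*(-47) - 9578/157 = 2914 - 9578/157 = 447920/157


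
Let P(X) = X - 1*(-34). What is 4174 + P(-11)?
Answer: 4197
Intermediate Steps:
P(X) = 34 + X (P(X) = X + 34 = 34 + X)
4174 + P(-11) = 4174 + (34 - 11) = 4174 + 23 = 4197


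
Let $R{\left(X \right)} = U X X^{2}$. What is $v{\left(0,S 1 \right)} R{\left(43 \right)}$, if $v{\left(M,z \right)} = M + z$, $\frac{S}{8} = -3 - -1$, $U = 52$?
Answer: $-66149824$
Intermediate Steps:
$S = -16$ ($S = 8 \left(-3 - -1\right) = 8 \left(-3 + 1\right) = 8 \left(-2\right) = -16$)
$R{\left(X \right)} = 52 X^{3}$ ($R{\left(X \right)} = 52 X X^{2} = 52 X^{3}$)
$v{\left(0,S 1 \right)} R{\left(43 \right)} = \left(0 - 16\right) 52 \cdot 43^{3} = \left(0 - 16\right) 52 \cdot 79507 = \left(-16\right) 4134364 = -66149824$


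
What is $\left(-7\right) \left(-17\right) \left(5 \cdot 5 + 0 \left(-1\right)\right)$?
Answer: $2975$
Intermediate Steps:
$\left(-7\right) \left(-17\right) \left(5 \cdot 5 + 0 \left(-1\right)\right) = 119 \left(25 + 0\right) = 119 \cdot 25 = 2975$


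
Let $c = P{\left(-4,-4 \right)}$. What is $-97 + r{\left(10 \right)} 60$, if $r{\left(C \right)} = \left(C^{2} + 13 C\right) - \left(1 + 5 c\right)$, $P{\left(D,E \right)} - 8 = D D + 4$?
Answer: $5243$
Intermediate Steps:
$P{\left(D,E \right)} = 12 + D^{2}$ ($P{\left(D,E \right)} = 8 + \left(D D + 4\right) = 8 + \left(D^{2} + 4\right) = 8 + \left(4 + D^{2}\right) = 12 + D^{2}$)
$c = 28$ ($c = 12 + \left(-4\right)^{2} = 12 + 16 = 28$)
$r{\left(C \right)} = -141 + C^{2} + 13 C$ ($r{\left(C \right)} = \left(C^{2} + 13 C\right) - 141 = -141 + C^{2} + 13 C$)
$-97 + r{\left(10 \right)} 60 = -97 + \left(-141 + 10^{2} + 13 \cdot 10\right) 60 = -97 + \left(-141 + 100 + 130\right) 60 = -97 + 89 \cdot 60 = -97 + 5340 = 5243$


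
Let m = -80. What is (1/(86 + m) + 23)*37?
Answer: 5143/6 ≈ 857.17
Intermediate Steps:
(1/(86 + m) + 23)*37 = (1/(86 - 80) + 23)*37 = (1/6 + 23)*37 = (⅙ + 23)*37 = (139/6)*37 = 5143/6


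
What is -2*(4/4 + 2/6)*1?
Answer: -8/3 ≈ -2.6667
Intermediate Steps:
-2*(4/4 + 2/6)*1 = -2*(4*(¼) + 2*(⅙))*1 = -2*(1 + ⅓)*1 = -2*4/3*1 = -8/3*1 = -8/3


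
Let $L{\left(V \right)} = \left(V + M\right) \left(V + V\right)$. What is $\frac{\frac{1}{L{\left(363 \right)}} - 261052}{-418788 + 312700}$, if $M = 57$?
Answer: $\frac{894381751}{363464640} \approx 2.4607$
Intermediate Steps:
$L{\left(V \right)} = 2 V \left(57 + V\right)$ ($L{\left(V \right)} = \left(V + 57\right) \left(V + V\right) = \left(57 + V\right) 2 V = 2 V \left(57 + V\right)$)
$\frac{\frac{1}{L{\left(363 \right)}} - 261052}{-418788 + 312700} = \frac{\frac{1}{2 \cdot 363 \left(57 + 363\right)} - 261052}{-418788 + 312700} = \frac{\frac{1}{2 \cdot 363 \cdot 420} - 261052}{-106088} = \left(\frac{1}{304920} - 261052\right) \left(- \frac{1}{106088}\right) = \left(- \frac{79599975839}{304920}\right) \left(- \frac{1}{106088}\right) = \frac{894381751}{363464640}$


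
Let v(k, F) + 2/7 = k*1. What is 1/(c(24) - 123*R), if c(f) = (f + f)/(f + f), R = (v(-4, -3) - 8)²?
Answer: -49/909659 ≈ -5.3866e-5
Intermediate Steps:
v(k, F) = -2/7 + k (v(k, F) = -2/7 + k*1 = -2/7 + k)
R = 7396/49 (R = ((-2/7 - 4) - 8)² = (-30/7 - 8)² = (-86/7)² = 7396/49 ≈ 150.94)
c(f) = 1 (c(f) = (2*f)/((2*f)) = (2*f)*(1/(2*f)) = 1)
1/(c(24) - 123*R) = 1/(1 - 123*7396/49) = 1/(1 - 909708/49) = 1/(-909659/49) = -49/909659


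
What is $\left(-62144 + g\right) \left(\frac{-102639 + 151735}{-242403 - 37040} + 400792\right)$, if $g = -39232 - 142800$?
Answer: $- \frac{27347338352117760}{279443} \approx -9.7864 \cdot 10^{10}$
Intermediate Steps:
$g = -182032$ ($g = -39232 - 142800 = -182032$)
$\left(-62144 + g\right) \left(\frac{-102639 + 151735}{-242403 - 37040} + 400792\right) = \left(-62144 - 182032\right) \left(\frac{-102639 + 151735}{-242403 - 37040} + 400792\right) = - 244176 \left(\frac{49096}{-279443} + 400792\right) = - 244176 \left(49096 \left(- \frac{1}{279443}\right) + 400792\right) = - 244176 \left(- \frac{49096}{279443} + 400792\right) = \left(-244176\right) \frac{111998469760}{279443} = - \frac{27347338352117760}{279443}$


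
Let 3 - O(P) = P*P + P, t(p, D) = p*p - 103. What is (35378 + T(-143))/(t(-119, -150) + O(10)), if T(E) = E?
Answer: 35235/13951 ≈ 2.5256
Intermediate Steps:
t(p, D) = -103 + p**2 (t(p, D) = p**2 - 103 = -103 + p**2)
O(P) = 3 - P - P**2 (O(P) = 3 - (P*P + P) = 3 - (P**2 + P) = 3 - (P + P**2) = 3 + (-P - P**2) = 3 - P - P**2)
(35378 + T(-143))/(t(-119, -150) + O(10)) = (35378 - 143)/((-103 + (-119)**2) + (3 - 1*10 - 1*10**2)) = 35235/((-103 + 14161) + (3 - 10 - 1*100)) = 35235/(14058 + (3 - 10 - 100)) = 35235/(14058 - 107) = 35235/13951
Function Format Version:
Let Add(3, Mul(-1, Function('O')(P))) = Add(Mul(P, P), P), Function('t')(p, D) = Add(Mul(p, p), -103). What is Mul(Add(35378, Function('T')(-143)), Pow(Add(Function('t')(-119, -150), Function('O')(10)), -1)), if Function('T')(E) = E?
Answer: Rational(35235, 13951) ≈ 2.5256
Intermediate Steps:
Function('t')(p, D) = Add(-103, Pow(p, 2)) (Function('t')(p, D) = Add(Pow(p, 2), -103) = Add(-103, Pow(p, 2)))
Function('O')(P) = Add(3, Mul(-1, P), Mul(-1, Pow(P, 2))) (Function('O')(P) = Add(3, Mul(-1, Add(Mul(P, P), P))) = Add(3, Mul(-1, Add(Pow(P, 2), P))) = Add(3, Mul(-1, Add(P, Pow(P, 2)))) = Add(3, Add(Mul(-1, P), Mul(-1, Pow(P, 2)))) = Add(3, Mul(-1, P), Mul(-1, Pow(P, 2))))
Mul(Add(35378, Function('T')(-143)), Pow(Add(Function('t')(-119, -150), Function('O')(10)), -1)) = Mul(Add(35378, -143), Pow(Add(Add(-103, Pow(-119, 2)), Add(3, Mul(-1, 10), Mul(-1, Pow(10, 2)))), -1)) = Mul(35235, Pow(Add(Add(-103, 14161), Add(3, -10, Mul(-1, 100))), -1)) = Mul(35235, Pow(Add(14058, Add(3, -10, -100)), -1)) = Mul(35235, Pow(Add(14058, -107), -1)) = Mul(35235, Pow(13951, -1)) = Mul(35235, Rational(1, 13951)) = Rational(35235, 13951)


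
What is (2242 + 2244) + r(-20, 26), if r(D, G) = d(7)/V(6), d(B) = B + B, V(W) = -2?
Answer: 4479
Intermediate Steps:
d(B) = 2*B
r(D, G) = -7 (r(D, G) = (2*7)/(-2) = 14*(-1/2) = -7)
(2242 + 2244) + r(-20, 26) = (2242 + 2244) - 7 = 4486 - 7 = 4479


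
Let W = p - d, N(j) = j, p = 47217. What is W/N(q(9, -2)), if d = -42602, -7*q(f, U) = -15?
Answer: 628733/15 ≈ 41916.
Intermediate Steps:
q(f, U) = 15/7 (q(f, U) = -⅐*(-15) = 15/7)
W = 89819 (W = 47217 - 1*(-42602) = 47217 + 42602 = 89819)
W/N(q(9, -2)) = 89819/(15/7) = 89819*(7/15) = 628733/15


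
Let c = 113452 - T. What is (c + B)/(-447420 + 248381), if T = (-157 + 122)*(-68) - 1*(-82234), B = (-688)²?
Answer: -502182/199039 ≈ -2.5230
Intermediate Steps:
B = 473344
T = 84614 (T = -35*(-68) + 82234 = 2380 + 82234 = 84614)
c = 28838 (c = 113452 - 1*84614 = 113452 - 84614 = 28838)
(c + B)/(-447420 + 248381) = (28838 + 473344)/(-447420 + 248381) = 502182/(-199039) = 502182*(-1/199039) = -502182/199039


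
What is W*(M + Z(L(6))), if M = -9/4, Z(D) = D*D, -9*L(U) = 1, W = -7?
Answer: 5075/324 ≈ 15.664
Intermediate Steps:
L(U) = -⅑ (L(U) = -⅑*1 = -⅑)
Z(D) = D²
M = -9/4 (M = -9*¼ = -9/4 ≈ -2.2500)
W*(M + Z(L(6))) = -7*(-9/4 + (-⅑)²) = -7*(-9/4 + 1/81) = -7*(-725/324) = 5075/324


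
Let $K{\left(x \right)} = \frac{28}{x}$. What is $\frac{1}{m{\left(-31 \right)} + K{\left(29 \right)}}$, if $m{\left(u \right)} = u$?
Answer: $- \frac{29}{871} \approx -0.033295$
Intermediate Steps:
$\frac{1}{m{\left(-31 \right)} + K{\left(29 \right)}} = \frac{1}{-31 + \frac{28}{29}} = \frac{1}{- \frac{871}{29}} = - \frac{29}{871}$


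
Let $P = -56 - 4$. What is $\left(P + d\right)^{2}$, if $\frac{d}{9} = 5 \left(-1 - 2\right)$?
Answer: $38025$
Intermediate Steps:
$P = -60$
$d = -135$ ($d = 9 \cdot 5 \left(-1 - 2\right) = 9 \cdot 5 \left(-3\right) = 9 \left(-15\right) = -135$)
$\left(P + d\right)^{2} = \left(-60 - 135\right)^{2} = \left(-195\right)^{2} = 38025$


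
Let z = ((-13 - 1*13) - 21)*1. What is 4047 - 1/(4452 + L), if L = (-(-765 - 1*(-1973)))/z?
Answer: 851699197/210452 ≈ 4047.0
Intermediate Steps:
z = -47 (z = ((-13 - 13) - 21)*1 = (-26 - 21)*1 = -47*1 = -47)
L = 1208/47 (L = -(-765 - 1*(-1973))/(-47) = -(-765 + 1973)*(-1/47) = -1*1208*(-1/47) = -1208*(-1/47) = 1208/47 ≈ 25.702)
4047 - 1/(4452 + L) = 4047 - 1/(4452 + 1208/47) = 4047 - 1/210452/47 = 4047 - 1*47/210452 = 4047 - 47/210452 = 851699197/210452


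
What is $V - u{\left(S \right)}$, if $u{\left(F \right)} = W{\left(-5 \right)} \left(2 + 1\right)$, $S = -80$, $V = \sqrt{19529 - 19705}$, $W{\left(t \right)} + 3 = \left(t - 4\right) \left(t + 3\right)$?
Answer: $-45 + 4 i \sqrt{11} \approx -45.0 + 13.266 i$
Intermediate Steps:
$W{\left(t \right)} = -3 + \left(-4 + t\right) \left(3 + t\right)$ ($W{\left(t \right)} = -3 + \left(t - 4\right) \left(t + 3\right) = -3 + \left(-4 + t\right) \left(3 + t\right)$)
$V = 4 i \sqrt{11}$ ($V = \sqrt{-176} = 4 i \sqrt{11} \approx 13.266 i$)
$u{\left(F \right)} = 45$ ($u{\left(F \right)} = \left(-15 + \left(-5\right)^{2} - -5\right) \left(2 + 1\right) = \left(-15 + 25 + 5\right) 3 = 15 \cdot 3 = 45$)
$V - u{\left(S \right)} = 4 i \sqrt{11} - 45 = -45 + 4 i \sqrt{11}$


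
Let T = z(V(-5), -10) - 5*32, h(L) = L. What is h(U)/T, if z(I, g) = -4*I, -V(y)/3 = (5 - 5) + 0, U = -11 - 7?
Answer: 9/80 ≈ 0.11250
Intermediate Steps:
U = -18
V(y) = 0 (V(y) = -3*((5 - 5) + 0) = -3*(0 + 0) = -3*0 = 0)
T = -160 (T = -4*0 - 5*32 = 0 - 160 = -160)
h(U)/T = -18/(-160) = -18*(-1/160) = 9/80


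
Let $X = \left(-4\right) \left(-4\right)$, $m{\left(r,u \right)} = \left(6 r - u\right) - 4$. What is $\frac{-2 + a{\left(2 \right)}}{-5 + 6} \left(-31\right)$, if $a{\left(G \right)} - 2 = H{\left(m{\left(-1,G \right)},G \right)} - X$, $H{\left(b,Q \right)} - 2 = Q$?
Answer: $372$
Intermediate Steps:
$m{\left(r,u \right)} = -4 - u + 6 r$ ($m{\left(r,u \right)} = \left(- u + 6 r\right) - 4 = -4 - u + 6 r$)
$H{\left(b,Q \right)} = 2 + Q$
$X = 16$
$a{\left(G \right)} = -12 + G$ ($a{\left(G \right)} = 2 + \left(\left(2 + G\right) - 16\right) = 2 + \left(-14 + G\right) = -12 + G$)
$\frac{-2 + a{\left(2 \right)}}{-5 + 6} \left(-31\right) = \frac{-2 + \left(-12 + 2\right)}{-5 + 6} \left(-31\right) = \frac{-2 - 10}{1} \left(-31\right) = \left(-12\right) 1 \left(-31\right) = \left(-12\right) \left(-31\right) = 372$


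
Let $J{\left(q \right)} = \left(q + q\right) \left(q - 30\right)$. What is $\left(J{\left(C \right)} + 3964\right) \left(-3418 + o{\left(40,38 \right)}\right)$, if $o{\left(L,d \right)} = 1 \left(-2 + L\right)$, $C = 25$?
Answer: $-12553320$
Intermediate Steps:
$o{\left(L,d \right)} = -2 + L$
$J{\left(q \right)} = 2 q \left(-30 + q\right)$
$\left(J{\left(C \right)} + 3964\right) \left(-3418 + o{\left(40,38 \right)}\right) = \left(2 \cdot 25 \left(-30 + 25\right) + 3964\right) \left(-3418 + \left(-2 + 40\right)\right) = \left(2 \cdot 25 \left(-5\right) + 3964\right) \left(-3418 + 38\right) = \left(-250 + 3964\right) \left(-3380\right) = 3714 \left(-3380\right) = -12553320$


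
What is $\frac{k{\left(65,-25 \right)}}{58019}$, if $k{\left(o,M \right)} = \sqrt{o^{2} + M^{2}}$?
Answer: $\frac{5 \sqrt{194}}{58019} \approx 0.0012003$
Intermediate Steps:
$k{\left(o,M \right)} = \sqrt{M^{2} + o^{2}}$
$\frac{k{\left(65,-25 \right)}}{58019} = \frac{\sqrt{\left(-25\right)^{2} + 65^{2}}}{58019} = \sqrt{625 + 4225} \cdot \frac{1}{58019} = \sqrt{4850} \cdot \frac{1}{58019} = 5 \sqrt{194} \cdot \frac{1}{58019} = \frac{5 \sqrt{194}}{58019}$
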